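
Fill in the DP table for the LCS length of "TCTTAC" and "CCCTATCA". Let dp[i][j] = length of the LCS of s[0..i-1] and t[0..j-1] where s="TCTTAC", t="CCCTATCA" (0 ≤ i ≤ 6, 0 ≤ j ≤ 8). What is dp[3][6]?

   ''  C  C  C  T  A  T  C  A
''  0  0  0  0  0  0  0  0  0
 T  0  0  0  0  1  1  1  1  1
 C  0  1  1  1  1  1  1  2  2
 T  0  1  1  1  2  2  2  2  2
 T  0  1  1  1  2  2  3  3  3
 A  0  1  1  1  2  3  3  3  4
 C  0  1  2  2  2  3  3  4  4

2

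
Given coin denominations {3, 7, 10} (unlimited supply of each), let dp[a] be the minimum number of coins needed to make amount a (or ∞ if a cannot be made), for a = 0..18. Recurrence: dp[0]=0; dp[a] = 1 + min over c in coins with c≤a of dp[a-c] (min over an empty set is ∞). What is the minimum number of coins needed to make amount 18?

 a  0  1  2  3  4  5  6  7  8  9 10 11 12 13 14 15 16 17 18
dp  0  -  -  1  -  -  2  1  -  3  1  -  4  2  2  5  3  2  6
(- denotes ∞ / unreachable)

6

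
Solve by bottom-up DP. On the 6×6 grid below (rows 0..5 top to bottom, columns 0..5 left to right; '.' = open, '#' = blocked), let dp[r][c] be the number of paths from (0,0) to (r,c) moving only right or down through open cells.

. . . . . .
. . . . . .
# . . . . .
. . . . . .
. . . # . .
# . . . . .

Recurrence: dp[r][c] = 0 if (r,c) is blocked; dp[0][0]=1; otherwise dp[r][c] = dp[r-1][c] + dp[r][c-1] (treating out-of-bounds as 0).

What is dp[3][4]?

r\c   0   1   2   3   4   5
  0   1   1   1   1   1   1
  1   1   2   3   4   5   6
  2   0   2   5   9  14  20
  3   0   2   7  16  30  50
  4   0   2   9   0  30  80
  5   0   2  11  11  41 121

30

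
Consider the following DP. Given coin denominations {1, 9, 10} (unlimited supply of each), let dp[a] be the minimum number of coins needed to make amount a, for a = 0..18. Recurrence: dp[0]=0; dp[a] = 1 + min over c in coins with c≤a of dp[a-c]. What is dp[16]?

7

 a  0  1  2  3  4  5  6  7  8  9 10 11 12 13 14 15 16 17 18
dp  0  1  2  3  4  5  6  7  8  1  1  2  3  4  5  6  7  8  2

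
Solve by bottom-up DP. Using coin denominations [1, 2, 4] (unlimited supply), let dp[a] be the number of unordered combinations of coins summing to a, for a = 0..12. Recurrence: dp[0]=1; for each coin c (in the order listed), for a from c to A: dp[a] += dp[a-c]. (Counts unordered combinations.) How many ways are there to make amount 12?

16

after  coin     0     1     2     3     4     5     6     7     8     9    10    11    12
          1     1     1     1     1     1     1     1     1     1     1     1     1     1
          2     1     1     2     2     3     3     4     4     5     5     6     6     7
          4     1     1     2     2     4     4     6     6     9     9    12    12    16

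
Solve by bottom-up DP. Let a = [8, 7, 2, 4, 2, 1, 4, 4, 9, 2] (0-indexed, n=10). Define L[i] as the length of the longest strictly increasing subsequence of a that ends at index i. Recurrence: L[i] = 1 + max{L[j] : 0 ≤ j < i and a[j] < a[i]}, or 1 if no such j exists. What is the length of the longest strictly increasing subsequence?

3

   i    0    1    2    3    4    5    6    7    8    9
a[i]    8    7    2    4    2    1    4    4    9    2
L[i]    1    1    1    2    1    1    2    2    3    2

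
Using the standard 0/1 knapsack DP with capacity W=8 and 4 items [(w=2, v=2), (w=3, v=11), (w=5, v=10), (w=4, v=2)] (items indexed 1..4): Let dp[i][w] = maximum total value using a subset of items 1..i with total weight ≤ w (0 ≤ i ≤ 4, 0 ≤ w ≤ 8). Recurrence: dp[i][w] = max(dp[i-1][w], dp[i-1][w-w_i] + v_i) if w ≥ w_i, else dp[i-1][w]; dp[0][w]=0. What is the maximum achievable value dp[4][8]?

i\w   0   1   2   3   4   5   6   7   8
  0   0   0   0   0   0   0   0   0   0
  1   0   0   2   2   2   2   2   2   2
  2   0   0   2  11  11  13  13  13  13
  3   0   0   2  11  11  13  13  13  21
  4   0   0   2  11  11  13  13  13  21

21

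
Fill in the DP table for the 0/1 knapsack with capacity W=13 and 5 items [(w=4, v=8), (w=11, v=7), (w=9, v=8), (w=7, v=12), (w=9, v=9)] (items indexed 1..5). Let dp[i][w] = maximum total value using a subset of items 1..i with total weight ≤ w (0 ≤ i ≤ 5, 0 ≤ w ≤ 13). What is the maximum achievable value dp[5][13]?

20

i\w   0   1   2   3   4   5   6   7   8   9  10  11  12  13
  0   0   0   0   0   0   0   0   0   0   0   0   0   0   0
  1   0   0   0   0   8   8   8   8   8   8   8   8   8   8
  2   0   0   0   0   8   8   8   8   8   8   8   8   8   8
  3   0   0   0   0   8   8   8   8   8   8   8   8   8  16
  4   0   0   0   0   8   8   8  12  12  12  12  20  20  20
  5   0   0   0   0   8   8   8  12  12  12  12  20  20  20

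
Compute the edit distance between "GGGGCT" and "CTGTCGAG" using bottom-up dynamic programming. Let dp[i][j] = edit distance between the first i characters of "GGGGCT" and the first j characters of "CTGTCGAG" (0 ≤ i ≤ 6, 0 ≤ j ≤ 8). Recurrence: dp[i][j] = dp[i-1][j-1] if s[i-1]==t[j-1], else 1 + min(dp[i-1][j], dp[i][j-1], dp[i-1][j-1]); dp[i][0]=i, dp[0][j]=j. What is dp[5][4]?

   ''  C  T  G  T  C  G  A  G
''  0  1  2  3  4  5  6  7  8
 G  1  1  2  2  3  4  5  6  7
 G  2  2  2  2  3  4  4  5  6
 G  3  3  3  2  3  4  4  5  5
 G  4  4  4  3  3  4  4  5  5
 C  5  4  5  4  4  3  4  5  6
 T  6  5  4  5  4  4  4  5  6

4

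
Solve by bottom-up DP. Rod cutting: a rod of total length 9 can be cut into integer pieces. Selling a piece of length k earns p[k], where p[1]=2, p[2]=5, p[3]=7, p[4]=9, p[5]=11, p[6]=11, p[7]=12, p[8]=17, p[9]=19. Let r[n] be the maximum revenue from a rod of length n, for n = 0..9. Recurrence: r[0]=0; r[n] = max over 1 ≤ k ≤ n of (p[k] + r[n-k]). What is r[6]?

15

   n    0    1    2    3    4    5    6    7    8    9
r[n]    0    2    5    7   10   12   15   17   20   22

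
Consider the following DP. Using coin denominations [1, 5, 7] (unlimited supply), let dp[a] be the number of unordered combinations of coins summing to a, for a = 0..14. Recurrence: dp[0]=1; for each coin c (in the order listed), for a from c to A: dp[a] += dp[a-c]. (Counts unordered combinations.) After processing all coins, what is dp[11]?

4

after  coin     0     1     2     3     4     5     6     7     8     9    10    11    12    13    14
          1     1     1     1     1     1     1     1     1     1     1     1     1     1     1     1
          5     1     1     1     1     1     2     2     2     2     2     3     3     3     3     3
          7     1     1     1     1     1     2     2     3     3     3     4     4     5     5     6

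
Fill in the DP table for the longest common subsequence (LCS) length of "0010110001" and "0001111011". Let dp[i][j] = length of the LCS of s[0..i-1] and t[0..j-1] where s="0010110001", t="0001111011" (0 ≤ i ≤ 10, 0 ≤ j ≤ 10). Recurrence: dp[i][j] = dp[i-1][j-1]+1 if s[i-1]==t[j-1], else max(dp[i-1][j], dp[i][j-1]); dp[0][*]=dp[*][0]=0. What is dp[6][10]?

   ''  0  0  0  1  1  1  1  0  1  1
''  0  0  0  0  0  0  0  0  0  0  0
 0  0  1  1  1  1  1  1  1  1  1  1
 0  0  1  2  2  2  2  2  2  2  2  2
 1  0  1  2  2  3  3  3  3  3  3  3
 0  0  1  2  3  3  3  3  3  4  4  4
 1  0  1  2  3  4  4  4  4  4  5  5
 1  0  1  2  3  4  5  5  5  5  5  6
 0  0  1  2  3  4  5  5  5  6  6  6
 0  0  1  2  3  4  5  5  5  6  6  6
 0  0  1  2  3  4  5  5  5  6  6  6
 1  0  1  2  3  4  5  6  6  6  7  7

6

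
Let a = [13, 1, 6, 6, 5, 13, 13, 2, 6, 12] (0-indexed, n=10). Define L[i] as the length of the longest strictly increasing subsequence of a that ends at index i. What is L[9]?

   i    0    1    2    3    4    5    6    7    8    9
a[i]   13    1    6    6    5   13   13    2    6   12
L[i]    1    1    2    2    2    3    3    2    3    4

4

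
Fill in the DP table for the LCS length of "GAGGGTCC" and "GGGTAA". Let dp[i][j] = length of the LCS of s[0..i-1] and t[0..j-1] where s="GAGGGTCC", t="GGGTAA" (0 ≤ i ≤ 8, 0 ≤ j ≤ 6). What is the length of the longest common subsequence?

4

   ''  G  G  G  T  A  A
''  0  0  0  0  0  0  0
 G  0  1  1  1  1  1  1
 A  0  1  1  1  1  2  2
 G  0  1  2  2  2  2  2
 G  0  1  2  3  3  3  3
 G  0  1  2  3  3  3  3
 T  0  1  2  3  4  4  4
 C  0  1  2  3  4  4  4
 C  0  1  2  3  4  4  4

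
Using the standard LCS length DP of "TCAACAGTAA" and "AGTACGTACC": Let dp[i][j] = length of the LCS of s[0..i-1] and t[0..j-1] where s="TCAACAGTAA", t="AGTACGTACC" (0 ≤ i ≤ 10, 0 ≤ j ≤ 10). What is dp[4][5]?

   ''  A  G  T  A  C  G  T  A  C  C
''  0  0  0  0  0  0  0  0  0  0  0
 T  0  0  0  1  1  1  1  1  1  1  1
 C  0  0  0  1  1  2  2  2  2  2  2
 A  0  1  1  1  2  2  2  2  3  3  3
 A  0  1  1  1  2  2  2  2  3  3  3
 C  0  1  1  1  2  3  3  3  3  4  4
 A  0  1  1  1  2  3  3  3  4  4  4
 G  0  1  2  2  2  3  4  4  4  4  4
 T  0  1  2  3  3  3  4  5  5  5  5
 A  0  1  2  3  4  4  4  5  6  6  6
 A  0  1  2  3  4  4  4  5  6  6  6

2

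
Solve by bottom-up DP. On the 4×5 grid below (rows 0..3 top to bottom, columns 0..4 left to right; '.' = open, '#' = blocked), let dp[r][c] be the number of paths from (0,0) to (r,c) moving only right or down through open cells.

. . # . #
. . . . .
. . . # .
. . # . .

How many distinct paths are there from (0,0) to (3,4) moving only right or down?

2

r\c   0   1   2   3   4
  0   1   1   0   0   0
  1   1   2   2   2   2
  2   1   3   5   0   2
  3   1   4   0   0   2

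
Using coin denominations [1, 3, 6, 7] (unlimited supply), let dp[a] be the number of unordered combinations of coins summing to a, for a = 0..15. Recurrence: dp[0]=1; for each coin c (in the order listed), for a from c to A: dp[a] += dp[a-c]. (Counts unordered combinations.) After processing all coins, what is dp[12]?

11

after  coin     0     1     2     3     4     5     6     7     8     9    10    11    12    13    14    15
          1     1     1     1     1     1     1     1     1     1     1     1     1     1     1     1     1
          3     1     1     1     2     2     2     3     3     3     4     4     4     5     5     5     6
          6     1     1     1     2     2     2     4     4     4     6     6     6     9     9     9    12
          7     1     1     1     2     2     2     4     5     5     7     8     8    11    13    14    17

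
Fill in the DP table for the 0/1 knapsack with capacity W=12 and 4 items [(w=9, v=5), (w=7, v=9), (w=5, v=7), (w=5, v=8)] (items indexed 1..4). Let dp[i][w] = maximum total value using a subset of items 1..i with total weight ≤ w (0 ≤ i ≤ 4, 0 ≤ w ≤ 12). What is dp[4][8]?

9

i\w   0   1   2   3   4   5   6   7   8   9  10  11  12
  0   0   0   0   0   0   0   0   0   0   0   0   0   0
  1   0   0   0   0   0   0   0   0   0   5   5   5   5
  2   0   0   0   0   0   0   0   9   9   9   9   9   9
  3   0   0   0   0   0   7   7   9   9   9   9   9  16
  4   0   0   0   0   0   8   8   9   9   9  15  15  17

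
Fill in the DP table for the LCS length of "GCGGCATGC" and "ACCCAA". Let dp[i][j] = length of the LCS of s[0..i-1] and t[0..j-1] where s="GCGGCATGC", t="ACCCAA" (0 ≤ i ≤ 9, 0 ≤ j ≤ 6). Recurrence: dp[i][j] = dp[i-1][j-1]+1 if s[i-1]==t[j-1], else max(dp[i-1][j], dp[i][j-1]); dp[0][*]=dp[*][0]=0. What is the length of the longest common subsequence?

   ''  A  C  C  C  A  A
''  0  0  0  0  0  0  0
 G  0  0  0  0  0  0  0
 C  0  0  1  1  1  1  1
 G  0  0  1  1  1  1  1
 G  0  0  1  1  1  1  1
 C  0  0  1  2  2  2  2
 A  0  1  1  2  2  3  3
 T  0  1  1  2  2  3  3
 G  0  1  1  2  2  3  3
 C  0  1  2  2  3  3  3

3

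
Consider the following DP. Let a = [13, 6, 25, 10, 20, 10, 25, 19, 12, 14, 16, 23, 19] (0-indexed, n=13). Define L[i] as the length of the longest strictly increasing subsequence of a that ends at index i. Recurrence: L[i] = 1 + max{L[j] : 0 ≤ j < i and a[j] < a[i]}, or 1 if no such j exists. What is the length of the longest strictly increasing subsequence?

   i    0    1    2    3    4    5    6    7    8    9   10   11   12
a[i]   13    6   25   10   20   10   25   19   12   14   16   23   19
L[i]    1    1    2    2    3    2    4    3    3    4    5    6    6

6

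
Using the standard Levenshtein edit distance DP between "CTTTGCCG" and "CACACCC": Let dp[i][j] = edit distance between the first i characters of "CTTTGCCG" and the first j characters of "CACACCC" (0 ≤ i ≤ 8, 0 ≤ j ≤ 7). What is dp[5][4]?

4

   ''  C  A  C  A  C  C  C
''  0  1  2  3  4  5  6  7
 C  1  0  1  2  3  4  5  6
 T  2  1  1  2  3  4  5  6
 T  3  2  2  2  3  4  5  6
 T  4  3  3  3  3  4  5  6
 G  5  4  4  4  4  4  5  6
 C  6  5  5  4  5  4  4  5
 C  7  6  6  5  5  5  4  4
 G  8  7  7  6  6  6  5  5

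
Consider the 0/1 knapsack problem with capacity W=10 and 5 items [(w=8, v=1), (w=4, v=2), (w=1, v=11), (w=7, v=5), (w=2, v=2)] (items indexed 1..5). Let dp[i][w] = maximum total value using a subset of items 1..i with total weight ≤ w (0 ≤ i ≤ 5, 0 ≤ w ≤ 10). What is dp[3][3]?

11

i\w   0   1   2   3   4   5   6   7   8   9  10
  0   0   0   0   0   0   0   0   0   0   0   0
  1   0   0   0   0   0   0   0   0   1   1   1
  2   0   0   0   0   2   2   2   2   2   2   2
  3   0  11  11  11  11  13  13  13  13  13  13
  4   0  11  11  11  11  13  13  13  16  16  16
  5   0  11  11  13  13  13  13  15  16  16  18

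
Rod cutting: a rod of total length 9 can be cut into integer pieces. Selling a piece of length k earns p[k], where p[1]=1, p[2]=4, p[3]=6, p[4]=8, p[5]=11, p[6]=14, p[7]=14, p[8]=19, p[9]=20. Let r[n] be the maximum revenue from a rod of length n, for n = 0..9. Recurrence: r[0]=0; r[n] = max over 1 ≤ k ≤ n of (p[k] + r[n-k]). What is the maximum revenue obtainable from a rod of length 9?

   n    0    1    2    3    4    5    6    7    8    9
r[n]    0    1    4    6    8   11   14   15   19   20

20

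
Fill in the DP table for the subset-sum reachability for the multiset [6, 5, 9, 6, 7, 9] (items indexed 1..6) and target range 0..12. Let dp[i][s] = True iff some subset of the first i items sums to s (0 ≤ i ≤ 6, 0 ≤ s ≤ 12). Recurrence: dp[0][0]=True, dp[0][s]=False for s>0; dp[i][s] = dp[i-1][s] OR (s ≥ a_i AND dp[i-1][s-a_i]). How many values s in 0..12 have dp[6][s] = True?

i\s   0   1   2   3   4   5   6   7   8   9  10  11  12
  0   T   F   F   F   F   F   F   F   F   F   F   F   F
  1   T   F   F   F   F   F   T   F   F   F   F   F   F
  2   T   F   F   F   F   T   T   F   F   F   F   T   F
  3   T   F   F   F   F   T   T   F   F   T   F   T   F
  4   T   F   F   F   F   T   T   F   F   T   F   T   T
  5   T   F   F   F   F   T   T   T   F   T   F   T   T
  6   T   F   F   F   F   T   T   T   F   T   F   T   T

7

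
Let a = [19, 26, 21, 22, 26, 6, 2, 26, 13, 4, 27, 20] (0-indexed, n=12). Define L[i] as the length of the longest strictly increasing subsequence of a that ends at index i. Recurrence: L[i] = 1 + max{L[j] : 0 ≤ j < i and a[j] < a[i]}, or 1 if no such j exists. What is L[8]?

2

   i    0    1    2    3    4    5    6    7    8    9   10   11
a[i]   19   26   21   22   26    6    2   26   13    4   27   20
L[i]    1    2    2    3    4    1    1    4    2    2    5    3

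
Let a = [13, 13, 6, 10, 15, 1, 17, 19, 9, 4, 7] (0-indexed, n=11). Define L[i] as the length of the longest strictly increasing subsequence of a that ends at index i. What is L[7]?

5

   i    0    1    2    3    4    5    6    7    8    9   10
a[i]   13   13    6   10   15    1   17   19    9    4    7
L[i]    1    1    1    2    3    1    4    5    2    2    3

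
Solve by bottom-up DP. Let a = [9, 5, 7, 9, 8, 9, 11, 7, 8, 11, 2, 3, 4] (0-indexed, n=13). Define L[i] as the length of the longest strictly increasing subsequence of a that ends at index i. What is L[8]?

3

   i    0    1    2    3    4    5    6    7    8    9   10   11   12
a[i]    9    5    7    9    8    9   11    7    8   11    2    3    4
L[i]    1    1    2    3    3    4    5    2    3    5    1    2    3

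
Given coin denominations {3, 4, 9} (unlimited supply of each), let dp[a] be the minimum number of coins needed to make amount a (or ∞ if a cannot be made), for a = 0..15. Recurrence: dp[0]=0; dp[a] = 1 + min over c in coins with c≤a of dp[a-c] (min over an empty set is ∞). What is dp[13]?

 a  0  1  2  3  4  5  6  7  8  9 10 11 12 13 14 15
dp  0  -  -  1  1  -  2  2  2  1  3  3  2  2  4  3
(- denotes ∞ / unreachable)

2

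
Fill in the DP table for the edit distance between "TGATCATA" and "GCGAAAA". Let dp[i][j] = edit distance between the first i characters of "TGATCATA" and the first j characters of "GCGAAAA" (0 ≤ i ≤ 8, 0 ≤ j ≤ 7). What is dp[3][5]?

   ''  G  C  G  A  A  A  A
''  0  1  2  3  4  5  6  7
 T  1  1  2  3  4  5  6  7
 G  2  1  2  2  3  4  5  6
 A  3  2  2  3  2  3  4  5
 T  4  3  3  3  3  3  4  5
 C  5  4  3  4  4  4  4  5
 A  6  5  4  4  4  4  4  4
 T  7  6  5  5  5  5  5  5
 A  8  7  6  6  5  5  5  5

3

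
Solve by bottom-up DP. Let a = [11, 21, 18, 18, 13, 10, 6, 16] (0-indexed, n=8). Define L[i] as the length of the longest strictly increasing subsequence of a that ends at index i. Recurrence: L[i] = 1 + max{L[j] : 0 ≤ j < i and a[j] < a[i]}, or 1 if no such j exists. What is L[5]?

   i    0    1    2    3    4    5    6    7
a[i]   11   21   18   18   13   10    6   16
L[i]    1    2    2    2    2    1    1    3

1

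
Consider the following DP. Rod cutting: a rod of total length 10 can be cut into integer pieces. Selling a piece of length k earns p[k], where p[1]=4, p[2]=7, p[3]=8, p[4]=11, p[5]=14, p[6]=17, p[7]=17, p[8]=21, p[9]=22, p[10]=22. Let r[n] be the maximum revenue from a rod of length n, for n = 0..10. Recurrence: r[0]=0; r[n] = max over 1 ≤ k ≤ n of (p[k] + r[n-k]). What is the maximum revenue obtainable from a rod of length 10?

   n    0    1    2    3    4    5    6    7    8    9   10
r[n]    0    4    8   12   16   20   24   28   32   36   40

40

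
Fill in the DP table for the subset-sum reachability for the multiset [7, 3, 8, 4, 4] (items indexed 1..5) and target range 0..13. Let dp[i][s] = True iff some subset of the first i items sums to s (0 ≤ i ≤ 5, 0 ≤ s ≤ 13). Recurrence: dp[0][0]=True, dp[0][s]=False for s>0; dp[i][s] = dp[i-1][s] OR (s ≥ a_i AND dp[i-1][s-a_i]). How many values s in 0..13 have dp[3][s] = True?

i\s   0   1   2   3   4   5   6   7   8   9  10  11  12  13
  0   T   F   F   F   F   F   F   F   F   F   F   F   F   F
  1   T   F   F   F   F   F   F   T   F   F   F   F   F   F
  2   T   F   F   T   F   F   F   T   F   F   T   F   F   F
  3   T   F   F   T   F   F   F   T   T   F   T   T   F   F
  4   T   F   F   T   T   F   F   T   T   F   T   T   T   F
  5   T   F   F   T   T   F   F   T   T   F   T   T   T   F

6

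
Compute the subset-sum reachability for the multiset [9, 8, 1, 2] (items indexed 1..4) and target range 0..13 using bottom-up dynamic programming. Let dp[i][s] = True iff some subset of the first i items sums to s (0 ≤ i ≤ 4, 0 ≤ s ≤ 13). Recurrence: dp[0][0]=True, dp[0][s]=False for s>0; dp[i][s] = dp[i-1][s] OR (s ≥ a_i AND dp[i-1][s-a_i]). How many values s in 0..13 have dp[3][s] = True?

5

i\s   0   1   2   3   4   5   6   7   8   9  10  11  12  13
  0   T   F   F   F   F   F   F   F   F   F   F   F   F   F
  1   T   F   F   F   F   F   F   F   F   T   F   F   F   F
  2   T   F   F   F   F   F   F   F   T   T   F   F   F   F
  3   T   T   F   F   F   F   F   F   T   T   T   F   F   F
  4   T   T   T   T   F   F   F   F   T   T   T   T   T   F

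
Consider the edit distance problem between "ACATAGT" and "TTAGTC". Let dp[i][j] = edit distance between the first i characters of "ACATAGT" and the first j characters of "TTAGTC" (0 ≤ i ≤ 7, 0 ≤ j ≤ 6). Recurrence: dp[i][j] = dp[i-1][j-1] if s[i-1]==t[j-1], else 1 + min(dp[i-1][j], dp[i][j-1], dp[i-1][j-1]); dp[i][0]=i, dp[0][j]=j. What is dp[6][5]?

   ''  T  T  A  G  T  C
''  0  1  2  3  4  5  6
 A  1  1  2  2  3  4  5
 C  2  2  2  3  3  4  4
 A  3  3  3  2  3  4  5
 T  4  3  3  3  3  3  4
 A  5  4  4  3  4  4  4
 G  6  5  5  4  3  4  5
 T  7  6  5  5  4  3  4

4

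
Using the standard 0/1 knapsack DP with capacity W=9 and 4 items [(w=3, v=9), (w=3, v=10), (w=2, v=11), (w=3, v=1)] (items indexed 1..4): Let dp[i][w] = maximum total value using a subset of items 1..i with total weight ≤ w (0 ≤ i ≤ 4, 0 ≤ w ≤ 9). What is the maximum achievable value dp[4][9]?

30

i\w   0   1   2   3   4   5   6   7   8   9
  0   0   0   0   0   0   0   0   0   0   0
  1   0   0   0   9   9   9   9   9   9   9
  2   0   0   0  10  10  10  19  19  19  19
  3   0   0  11  11  11  21  21  21  30  30
  4   0   0  11  11  11  21  21  21  30  30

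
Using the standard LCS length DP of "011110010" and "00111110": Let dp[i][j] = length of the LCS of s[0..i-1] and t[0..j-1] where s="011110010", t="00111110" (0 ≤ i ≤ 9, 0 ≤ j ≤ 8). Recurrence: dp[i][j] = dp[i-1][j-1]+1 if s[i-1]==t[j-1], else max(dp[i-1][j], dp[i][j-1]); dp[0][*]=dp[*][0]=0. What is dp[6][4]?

3

   ''  0  0  1  1  1  1  1  0
''  0  0  0  0  0  0  0  0  0
 0  0  1  1  1  1  1  1  1  1
 1  0  1  1  2  2  2  2  2  2
 1  0  1  1  2  3  3  3  3  3
 1  0  1  1  2  3  4  4  4  4
 1  0  1  1  2  3  4  5  5  5
 0  0  1  2  2  3  4  5  5  6
 0  0  1  2  2  3  4  5  5  6
 1  0  1  2  3  3  4  5  6  6
 0  0  1  2  3  3  4  5  6  7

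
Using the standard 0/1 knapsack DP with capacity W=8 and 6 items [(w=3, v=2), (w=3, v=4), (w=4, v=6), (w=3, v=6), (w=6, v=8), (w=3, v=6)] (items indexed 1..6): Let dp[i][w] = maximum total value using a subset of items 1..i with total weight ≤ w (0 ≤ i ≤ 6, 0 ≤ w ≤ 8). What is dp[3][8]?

i\w   0   1   2   3   4   5   6   7   8
  0   0   0   0   0   0   0   0   0   0
  1   0   0   0   2   2   2   2   2   2
  2   0   0   0   4   4   4   6   6   6
  3   0   0   0   4   6   6   6  10  10
  4   0   0   0   6   6   6  10  12  12
  5   0   0   0   6   6   6  10  12  12
  6   0   0   0   6   6   6  12  12  12

10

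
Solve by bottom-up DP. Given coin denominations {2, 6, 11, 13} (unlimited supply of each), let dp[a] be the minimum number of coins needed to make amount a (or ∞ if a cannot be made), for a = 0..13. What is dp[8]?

2

 a  0  1  2  3  4  5  6  7  8  9 10 11 12 13
dp  0  -  1  -  2  -  1  -  2  -  3  1  2  1
(- denotes ∞ / unreachable)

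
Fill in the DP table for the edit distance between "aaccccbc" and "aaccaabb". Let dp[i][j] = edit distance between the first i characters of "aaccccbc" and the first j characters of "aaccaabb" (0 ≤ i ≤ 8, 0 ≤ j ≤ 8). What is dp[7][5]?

   ''  a  a  c  c  a  a  b  b
''  0  1  2  3  4  5  6  7  8
 a  1  0  1  2  3  4  5  6  7
 a  2  1  0  1  2  3  4  5  6
 c  3  2  1  0  1  2  3  4  5
 c  4  3  2  1  0  1  2  3  4
 c  5  4  3  2  1  1  2  3  4
 c  6  5  4  3  2  2  2  3  4
 b  7  6  5  4  3  3  3  2  3
 c  8  7  6  5  4  4  4  3  3

3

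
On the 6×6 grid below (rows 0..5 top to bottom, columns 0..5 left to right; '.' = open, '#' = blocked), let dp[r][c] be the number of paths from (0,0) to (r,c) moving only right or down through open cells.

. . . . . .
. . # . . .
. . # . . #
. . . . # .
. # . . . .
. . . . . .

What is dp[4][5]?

9

r\c   0   1   2   3   4   5
  0   1   1   1   1   1   1
  1   1   2   0   1   2   3
  2   1   3   0   1   3   0
  3   1   4   4   5   0   0
  4   1   0   4   9   9   9
  5   1   1   5  14  23  32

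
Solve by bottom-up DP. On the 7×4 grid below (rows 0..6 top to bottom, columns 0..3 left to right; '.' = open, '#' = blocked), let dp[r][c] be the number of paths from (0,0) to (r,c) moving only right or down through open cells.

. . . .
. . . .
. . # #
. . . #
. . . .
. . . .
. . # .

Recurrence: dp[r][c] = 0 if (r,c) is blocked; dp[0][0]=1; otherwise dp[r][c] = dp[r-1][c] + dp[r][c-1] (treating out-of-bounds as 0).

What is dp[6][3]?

r\c   0   1   2   3
  0   1   1   1   1
  1   1   2   3   4
  2   1   3   0   0
  3   1   4   4   0
  4   1   5   9   9
  5   1   6  15  24
  6   1   7   0  24

24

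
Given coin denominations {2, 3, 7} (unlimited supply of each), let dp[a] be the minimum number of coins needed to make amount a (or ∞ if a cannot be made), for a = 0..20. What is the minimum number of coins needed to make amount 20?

 a  0  1  2  3  4  5  6  7  8  9 10 11 12 13 14 15 16 17 18 19 20
dp  0  -  1  1  2  2  2  1  3  2  2  3  3  3  2  4  3  3  4  4  4
(- denotes ∞ / unreachable)

4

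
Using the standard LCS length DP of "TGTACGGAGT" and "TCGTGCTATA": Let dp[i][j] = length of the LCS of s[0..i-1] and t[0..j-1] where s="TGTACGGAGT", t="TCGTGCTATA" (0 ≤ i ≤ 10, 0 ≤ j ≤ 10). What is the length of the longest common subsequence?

   ''  T  C  G  T  G  C  T  A  T  A
''  0  0  0  0  0  0  0  0  0  0  0
 T  0  1  1  1  1  1  1  1  1  1  1
 G  0  1  1  2  2  2  2  2  2  2  2
 T  0  1  1  2  3  3  3  3  3  3  3
 A  0  1  1  2  3  3  3  3  4  4  4
 C  0  1  2  2  3  3  4  4  4  4  4
 G  0  1  2  3  3  4  4  4  4  4  4
 G  0  1  2  3  3  4  4  4  4  4  4
 A  0  1  2  3  3  4  4  4  5  5  5
 G  0  1  2  3  3  4  4  4  5  5  5
 T  0  1  2  3  4  4  4  5  5  6  6

6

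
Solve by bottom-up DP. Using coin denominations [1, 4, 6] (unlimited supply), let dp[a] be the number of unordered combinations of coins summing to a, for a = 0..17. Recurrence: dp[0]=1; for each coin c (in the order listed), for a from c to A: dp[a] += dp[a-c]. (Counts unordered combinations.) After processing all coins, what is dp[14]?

8

after  coin     0     1     2     3     4     5     6     7     8     9    10    11    12    13    14    15    16    17
          1     1     1     1     1     1     1     1     1     1     1     1     1     1     1     1     1     1     1
          4     1     1     1     1     2     2     2     2     3     3     3     3     4     4     4     4     5     5
          6     1     1     1     1     2     2     3     3     4     4     5     5     7     7     8     8    10    10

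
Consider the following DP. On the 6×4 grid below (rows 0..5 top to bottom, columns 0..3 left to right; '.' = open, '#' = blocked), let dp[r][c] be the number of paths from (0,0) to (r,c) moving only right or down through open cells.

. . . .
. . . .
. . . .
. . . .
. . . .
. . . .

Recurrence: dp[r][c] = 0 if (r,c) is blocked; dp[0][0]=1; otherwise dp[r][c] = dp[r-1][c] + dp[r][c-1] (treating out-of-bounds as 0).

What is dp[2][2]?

6

r\c   0   1   2   3
  0   1   1   1   1
  1   1   2   3   4
  2   1   3   6  10
  3   1   4  10  20
  4   1   5  15  35
  5   1   6  21  56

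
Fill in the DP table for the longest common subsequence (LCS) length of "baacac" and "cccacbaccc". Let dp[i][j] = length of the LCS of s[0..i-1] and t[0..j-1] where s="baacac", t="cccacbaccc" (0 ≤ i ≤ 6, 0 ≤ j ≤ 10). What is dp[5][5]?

2

   ''  c  c  c  a  c  b  a  c  c  c
''  0  0  0  0  0  0  0  0  0  0  0
 b  0  0  0  0  0  0  1  1  1  1  1
 a  0  0  0  0  1  1  1  2  2  2  2
 a  0  0  0  0  1  1  1  2  2  2  2
 c  0  1  1  1  1  2  2  2  3  3  3
 a  0  1  1  1  2  2  2  3  3  3  3
 c  0  1  2  2  2  3  3  3  4  4  4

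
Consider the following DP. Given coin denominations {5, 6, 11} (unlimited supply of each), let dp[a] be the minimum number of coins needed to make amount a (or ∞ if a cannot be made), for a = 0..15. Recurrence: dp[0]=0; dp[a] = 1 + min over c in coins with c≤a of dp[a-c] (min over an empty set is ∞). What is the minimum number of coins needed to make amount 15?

 a  0  1  2  3  4  5  6  7  8  9 10 11 12 13 14 15
dp  0  -  -  -  -  1  1  -  -  -  2  1  2  -  -  3
(- denotes ∞ / unreachable)

3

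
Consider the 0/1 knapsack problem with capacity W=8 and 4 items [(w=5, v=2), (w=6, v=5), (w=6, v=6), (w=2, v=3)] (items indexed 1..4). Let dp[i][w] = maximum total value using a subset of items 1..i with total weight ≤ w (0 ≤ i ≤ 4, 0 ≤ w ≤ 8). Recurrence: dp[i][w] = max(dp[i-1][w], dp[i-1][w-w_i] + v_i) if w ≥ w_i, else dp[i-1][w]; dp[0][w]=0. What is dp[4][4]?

3

i\w   0   1   2   3   4   5   6   7   8
  0   0   0   0   0   0   0   0   0   0
  1   0   0   0   0   0   2   2   2   2
  2   0   0   0   0   0   2   5   5   5
  3   0   0   0   0   0   2   6   6   6
  4   0   0   3   3   3   3   6   6   9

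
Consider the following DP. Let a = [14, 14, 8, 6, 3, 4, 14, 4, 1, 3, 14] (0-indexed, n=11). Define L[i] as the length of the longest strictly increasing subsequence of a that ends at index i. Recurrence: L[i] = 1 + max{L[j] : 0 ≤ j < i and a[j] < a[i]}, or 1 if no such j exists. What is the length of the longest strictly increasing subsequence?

   i    0    1    2    3    4    5    6    7    8    9   10
a[i]   14   14    8    6    3    4   14    4    1    3   14
L[i]    1    1    1    1    1    2    3    2    1    2    3

3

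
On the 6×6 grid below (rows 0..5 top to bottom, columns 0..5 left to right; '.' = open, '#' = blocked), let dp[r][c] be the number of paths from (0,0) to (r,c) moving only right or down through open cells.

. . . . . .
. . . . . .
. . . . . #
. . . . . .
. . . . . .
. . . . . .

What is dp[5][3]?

56

r\c   0   1   2   3   4   5
  0   1   1   1   1   1   1
  1   1   2   3   4   5   6
  2   1   3   6  10  15   0
  3   1   4  10  20  35  35
  4   1   5  15  35  70 105
  5   1   6  21  56 126 231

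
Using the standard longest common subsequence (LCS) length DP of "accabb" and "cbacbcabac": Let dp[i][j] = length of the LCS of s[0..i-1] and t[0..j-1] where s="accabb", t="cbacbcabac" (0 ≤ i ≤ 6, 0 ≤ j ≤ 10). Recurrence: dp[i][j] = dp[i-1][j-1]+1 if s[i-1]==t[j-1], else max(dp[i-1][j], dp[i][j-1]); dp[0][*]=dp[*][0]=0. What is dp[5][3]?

   ''  c  b  a  c  b  c  a  b  a  c
''  0  0  0  0  0  0  0  0  0  0  0
 a  0  0  0  1  1  1  1  1  1  1  1
 c  0  1  1  1  2  2  2  2  2  2  2
 c  0  1  1  1  2  2  3  3  3  3  3
 a  0  1  1  2  2  2  3  4  4  4  4
 b  0  1  2  2  2  3  3  4  5  5  5
 b  0  1  2  2  2  3  3  4  5  5  5

2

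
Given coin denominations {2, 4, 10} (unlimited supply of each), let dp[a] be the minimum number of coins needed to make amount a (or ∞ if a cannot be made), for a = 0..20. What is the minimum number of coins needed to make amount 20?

 a  0  1  2  3  4  5  6  7  8  9 10 11 12 13 14 15 16 17 18 19 20
dp  0  -  1  -  1  -  2  -  2  -  1  -  2  -  2  -  3  -  3  -  2
(- denotes ∞ / unreachable)

2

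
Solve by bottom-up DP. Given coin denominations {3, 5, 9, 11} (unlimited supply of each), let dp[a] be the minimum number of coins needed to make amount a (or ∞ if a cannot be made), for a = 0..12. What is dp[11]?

 a  0  1  2  3  4  5  6  7  8  9 10 11 12
dp  0  -  -  1  -  1  2  -  2  1  2  1  2
(- denotes ∞ / unreachable)

1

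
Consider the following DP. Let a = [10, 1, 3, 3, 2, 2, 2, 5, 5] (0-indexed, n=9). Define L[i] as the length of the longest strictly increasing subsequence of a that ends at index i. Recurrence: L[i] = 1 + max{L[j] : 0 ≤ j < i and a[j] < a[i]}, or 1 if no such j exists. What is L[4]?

   i    0    1    2    3    4    5    6    7    8
a[i]   10    1    3    3    2    2    2    5    5
L[i]    1    1    2    2    2    2    2    3    3

2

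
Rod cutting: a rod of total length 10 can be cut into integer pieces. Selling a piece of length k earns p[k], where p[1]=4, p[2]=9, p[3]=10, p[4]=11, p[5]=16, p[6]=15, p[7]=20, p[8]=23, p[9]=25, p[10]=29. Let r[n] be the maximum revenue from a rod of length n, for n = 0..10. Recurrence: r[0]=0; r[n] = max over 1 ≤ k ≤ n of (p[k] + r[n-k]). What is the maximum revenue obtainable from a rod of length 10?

45

   n    0    1    2    3    4    5    6    7    8    9   10
r[n]    0    4    9   13   18   22   27   31   36   40   45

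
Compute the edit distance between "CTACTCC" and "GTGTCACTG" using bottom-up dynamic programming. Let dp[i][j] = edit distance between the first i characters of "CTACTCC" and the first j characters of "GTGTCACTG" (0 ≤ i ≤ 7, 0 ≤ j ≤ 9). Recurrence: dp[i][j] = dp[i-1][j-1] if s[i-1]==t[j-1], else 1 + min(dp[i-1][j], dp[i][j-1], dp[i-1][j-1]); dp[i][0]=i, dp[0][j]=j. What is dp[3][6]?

   ''  G  T  G  T  C  A  C  T  G
''  0  1  2  3  4  5  6  7  8  9
 C  1  1  2  3  4  4  5  6  7  8
 T  2  2  1  2  3  4  5  6  6  7
 A  3  3  2  2  3  4  4  5  6  7
 C  4  4  3  3  3  3  4  4  5  6
 T  5  5  4  4  3  4  4  5  4  5
 C  6  6  5  5  4  3  4  4  5  5
 C  7  7  6  6  5  4  4  4  5  6

4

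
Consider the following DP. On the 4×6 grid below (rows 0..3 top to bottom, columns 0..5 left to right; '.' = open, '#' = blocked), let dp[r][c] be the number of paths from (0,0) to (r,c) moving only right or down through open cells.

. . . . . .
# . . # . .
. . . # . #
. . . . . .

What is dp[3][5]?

5

r\c   0   1   2   3   4   5
  0   1   1   1   1   1   1
  1   0   1   2   0   1   2
  2   0   1   3   0   1   0
  3   0   1   4   4   5   5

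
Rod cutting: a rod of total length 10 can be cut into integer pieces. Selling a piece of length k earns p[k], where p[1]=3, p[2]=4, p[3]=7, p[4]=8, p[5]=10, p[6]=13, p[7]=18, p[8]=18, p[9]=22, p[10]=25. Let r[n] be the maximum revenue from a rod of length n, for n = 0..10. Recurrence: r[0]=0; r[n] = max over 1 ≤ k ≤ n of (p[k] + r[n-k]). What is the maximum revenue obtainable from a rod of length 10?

   n    0    1    2    3    4    5    6    7    8    9   10
r[n]    0    3    6    9   12   15   18   21   24   27   30

30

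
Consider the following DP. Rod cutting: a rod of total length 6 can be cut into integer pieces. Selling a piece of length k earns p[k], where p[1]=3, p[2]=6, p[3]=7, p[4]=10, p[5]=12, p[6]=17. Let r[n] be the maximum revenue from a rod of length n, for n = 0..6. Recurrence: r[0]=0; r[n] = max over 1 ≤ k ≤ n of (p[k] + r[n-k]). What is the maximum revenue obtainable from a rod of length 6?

18

   n    0    1    2    3    4    5    6
r[n]    0    3    6    9   12   15   18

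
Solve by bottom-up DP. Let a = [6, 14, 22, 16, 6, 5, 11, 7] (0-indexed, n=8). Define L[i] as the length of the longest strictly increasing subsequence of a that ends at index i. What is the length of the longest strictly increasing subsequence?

   i    0    1    2    3    4    5    6    7
a[i]    6   14   22   16    6    5   11    7
L[i]    1    2    3    3    1    1    2    2

3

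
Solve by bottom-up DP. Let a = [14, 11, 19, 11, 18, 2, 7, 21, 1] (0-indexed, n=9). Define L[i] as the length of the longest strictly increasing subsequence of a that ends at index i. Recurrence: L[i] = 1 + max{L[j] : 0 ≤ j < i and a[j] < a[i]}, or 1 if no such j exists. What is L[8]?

1

   i    0    1    2    3    4    5    6    7    8
a[i]   14   11   19   11   18    2    7   21    1
L[i]    1    1    2    1    2    1    2    3    1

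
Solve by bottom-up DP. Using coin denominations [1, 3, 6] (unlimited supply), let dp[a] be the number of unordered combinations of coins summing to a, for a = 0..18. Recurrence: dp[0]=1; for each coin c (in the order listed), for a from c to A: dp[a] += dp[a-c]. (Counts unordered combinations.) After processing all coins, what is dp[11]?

6

after  coin     0     1     2     3     4     5     6     7     8     9    10    11    12    13    14    15    16    17    18
          1     1     1     1     1     1     1     1     1     1     1     1     1     1     1     1     1     1     1     1
          3     1     1     1     2     2     2     3     3     3     4     4     4     5     5     5     6     6     6     7
          6     1     1     1     2     2     2     4     4     4     6     6     6     9     9     9    12    12    12    16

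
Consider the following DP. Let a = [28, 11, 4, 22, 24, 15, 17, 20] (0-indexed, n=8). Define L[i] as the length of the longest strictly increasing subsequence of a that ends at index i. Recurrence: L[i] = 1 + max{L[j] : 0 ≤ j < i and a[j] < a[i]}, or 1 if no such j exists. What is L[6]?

3

   i    0    1    2    3    4    5    6    7
a[i]   28   11    4   22   24   15   17   20
L[i]    1    1    1    2    3    2    3    4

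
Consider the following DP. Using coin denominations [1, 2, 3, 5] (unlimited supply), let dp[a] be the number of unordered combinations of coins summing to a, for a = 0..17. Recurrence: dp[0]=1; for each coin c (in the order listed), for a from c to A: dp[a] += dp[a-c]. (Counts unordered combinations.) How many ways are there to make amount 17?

after  coin     0     1     2     3     4     5     6     7     8     9    10    11    12    13    14    15    16    17
          1     1     1     1     1     1     1     1     1     1     1     1     1     1     1     1     1     1     1
          2     1     1     2     2     3     3     4     4     5     5     6     6     7     7     8     8     9     9
          3     1     1     2     3     4     5     7     8    10    12    14    16    19    21    24    27    30    33
          5     1     1     2     3     4     6     8    10    13    16    20    24    29    34    40    47    54    62

62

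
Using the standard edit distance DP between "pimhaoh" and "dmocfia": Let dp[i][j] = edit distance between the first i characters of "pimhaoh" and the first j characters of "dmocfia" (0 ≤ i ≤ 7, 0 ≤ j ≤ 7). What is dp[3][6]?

   ''  d  m  o  c  f  i  a
''  0  1  2  3  4  5  6  7
 p  1  1  2  3  4  5  6  7
 i  2  2  2  3  4  5  5  6
 m  3  3  2  3  4  5  6  6
 h  4  4  3  3  4  5  6  7
 a  5  5  4  4  4  5  6  6
 o  6  6  5  4  5  5  6  7
 h  7  7  6  5  5  6  6  7

6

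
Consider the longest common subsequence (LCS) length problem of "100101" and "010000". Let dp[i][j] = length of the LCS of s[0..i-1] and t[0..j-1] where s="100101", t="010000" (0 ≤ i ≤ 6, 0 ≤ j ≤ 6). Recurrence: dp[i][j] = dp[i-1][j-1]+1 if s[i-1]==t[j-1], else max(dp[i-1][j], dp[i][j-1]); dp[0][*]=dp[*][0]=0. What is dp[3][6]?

3

   ''  0  1  0  0  0  0
''  0  0  0  0  0  0  0
 1  0  0  1  1  1  1  1
 0  0  1  1  2  2  2  2
 0  0  1  1  2  3  3  3
 1  0  1  2  2  3  3  3
 0  0  1  2  3  3  4  4
 1  0  1  2  3  3  4  4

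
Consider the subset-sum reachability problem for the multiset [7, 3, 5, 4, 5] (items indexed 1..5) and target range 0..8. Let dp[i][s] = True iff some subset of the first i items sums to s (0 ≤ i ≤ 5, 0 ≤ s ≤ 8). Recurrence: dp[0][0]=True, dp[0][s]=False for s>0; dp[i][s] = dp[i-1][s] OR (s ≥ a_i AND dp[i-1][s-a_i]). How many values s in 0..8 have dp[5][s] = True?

6

i\s   0   1   2   3   4   5   6   7   8
  0   T   F   F   F   F   F   F   F   F
  1   T   F   F   F   F   F   F   T   F
  2   T   F   F   T   F   F   F   T   F
  3   T   F   F   T   F   T   F   T   T
  4   T   F   F   T   T   T   F   T   T
  5   T   F   F   T   T   T   F   T   T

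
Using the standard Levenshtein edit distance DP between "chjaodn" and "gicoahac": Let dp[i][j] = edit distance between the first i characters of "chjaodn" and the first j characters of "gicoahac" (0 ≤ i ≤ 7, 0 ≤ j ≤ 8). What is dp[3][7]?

   ''  g  i  c  o  a  h  a  c
''  0  1  2  3  4  5  6  7  8
 c  1  1  2  2  3  4  5  6  7
 h  2  2  2  3  3  4  4  5  6
 j  3  3  3  3  4  4  5  5  6
 a  4  4  4  4  4  4  5  5  6
 o  5  5  5  5  4  5  5  6  6
 d  6  6  6  6  5  5  6  6  7
 n  7  7  7  7  6  6  6  7  7

5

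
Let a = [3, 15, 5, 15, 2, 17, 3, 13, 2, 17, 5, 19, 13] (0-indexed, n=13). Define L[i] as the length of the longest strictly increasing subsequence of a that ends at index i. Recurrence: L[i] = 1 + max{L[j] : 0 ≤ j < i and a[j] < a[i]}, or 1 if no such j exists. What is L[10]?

3

   i    0    1    2    3    4    5    6    7    8    9   10   11   12
a[i]    3   15    5   15    2   17    3   13    2   17    5   19   13
L[i]    1    2    2    3    1    4    2    3    1    4    3    5    4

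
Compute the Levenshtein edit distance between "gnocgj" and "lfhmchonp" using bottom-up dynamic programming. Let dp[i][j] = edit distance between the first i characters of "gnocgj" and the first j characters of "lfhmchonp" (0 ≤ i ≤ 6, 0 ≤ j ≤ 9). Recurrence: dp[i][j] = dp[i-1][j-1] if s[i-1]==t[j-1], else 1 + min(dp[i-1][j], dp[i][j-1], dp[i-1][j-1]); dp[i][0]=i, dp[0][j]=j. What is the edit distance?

8

   ''  l  f  h  m  c  h  o  n  p
''  0  1  2  3  4  5  6  7  8  9
 g  1  1  2  3  4  5  6  7  8  9
 n  2  2  2  3  4  5  6  7  7  8
 o  3  3  3  3  4  5  6  6  7  8
 c  4  4  4  4  4  4  5  6  7  8
 g  5  5  5  5  5  5  5  6  7  8
 j  6  6  6  6  6  6  6  6  7  8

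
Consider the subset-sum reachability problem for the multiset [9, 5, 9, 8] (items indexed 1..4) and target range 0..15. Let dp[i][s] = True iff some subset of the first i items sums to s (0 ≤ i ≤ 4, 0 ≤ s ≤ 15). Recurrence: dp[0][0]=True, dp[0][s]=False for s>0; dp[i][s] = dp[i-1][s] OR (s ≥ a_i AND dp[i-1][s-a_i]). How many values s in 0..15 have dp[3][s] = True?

i\s   0   1   2   3   4   5   6   7   8   9  10  11  12  13  14  15
  0   T   F   F   F   F   F   F   F   F   F   F   F   F   F   F   F
  1   T   F   F   F   F   F   F   F   F   T   F   F   F   F   F   F
  2   T   F   F   F   F   T   F   F   F   T   F   F   F   F   T   F
  3   T   F   F   F   F   T   F   F   F   T   F   F   F   F   T   F
  4   T   F   F   F   F   T   F   F   T   T   F   F   F   T   T   F

4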